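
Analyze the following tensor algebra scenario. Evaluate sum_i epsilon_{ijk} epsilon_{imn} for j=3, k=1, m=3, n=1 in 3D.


Using the identity: epsilon_{ijk} epsilon_{imn} = delta_{jm} delta_{kn} - delta_{jn} delta_{km}.
delta_{33} = 1
delta_{11} = 1
delta_{31} = 0
delta_{13} = 0
Result = 1 * 1 - 0 * 0 = 1 - 0 = 1

1


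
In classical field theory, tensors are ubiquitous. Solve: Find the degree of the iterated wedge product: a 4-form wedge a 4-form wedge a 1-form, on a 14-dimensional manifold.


The degree of a wedge product is the sum of the degrees of the individual forms.
Degrees: 4, 4, 1
Total degree = 4 + 4 + 1 = 9

9


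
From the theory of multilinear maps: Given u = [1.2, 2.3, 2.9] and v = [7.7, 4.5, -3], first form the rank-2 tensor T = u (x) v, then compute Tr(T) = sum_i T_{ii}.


The outer product gives T_{ij} = u_i v_j.
The trace (contraction) is Tr(T) = sum_i T_{ii} = sum_i u_i v_i.
Diagonal entries:
T_{11} = u_1 * v_1 = 1.2 * 7.7 = 9.24
T_{22} = u_2 * v_2 = 2.3 * 4.5 = 10.35
T_{33} = u_3 * v_3 = 2.9 * -3 = -8.7
Tr(T) = 9.24 + 10.35 + -8.7 = 10.89

10.89


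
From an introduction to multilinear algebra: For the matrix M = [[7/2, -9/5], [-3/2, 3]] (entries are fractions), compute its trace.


The trace is the sum of diagonal entries.
Diagonal: M[1,1] = 7/2, M[2,2] = 3
Tr(M) = 7/2 + 3
Computing step by step:
After adding M[1,1]: 7/2
After adding M[2,2]: 13/2
Tr(M) = 13/2

13/2


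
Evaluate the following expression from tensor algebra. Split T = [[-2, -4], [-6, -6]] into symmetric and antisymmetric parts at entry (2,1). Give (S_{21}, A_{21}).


T_{21} = -6
T_{12} = -4
S_{21} = (-6 + -4)/2 = -10/2 = -5
A_{21} = (-6 - -4)/2 = -2/2 = -1
Check: S + A = -5 + -1 = -6 = T_{21}.

(-5, -1)


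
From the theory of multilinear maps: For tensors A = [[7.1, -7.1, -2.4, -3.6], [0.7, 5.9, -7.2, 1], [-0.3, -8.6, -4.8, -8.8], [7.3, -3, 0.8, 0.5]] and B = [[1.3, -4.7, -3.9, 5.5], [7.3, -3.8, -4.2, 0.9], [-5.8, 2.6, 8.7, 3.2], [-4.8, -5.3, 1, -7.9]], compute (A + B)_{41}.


Tensor addition is component-wise: (A + B)_{ij} = A_{ij} + B_{ij}.
A_{41} = 7.3
B_{41} = -4.8
(A + B)_{41} = 7.3 + -4.8 = 2.5

2.5


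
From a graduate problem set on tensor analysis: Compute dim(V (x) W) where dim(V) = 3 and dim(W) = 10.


The dimension of a tensor product is the product of dimensions.
dim(V) = 3, dim(W) = 10
dim(V (x) W) = 3 * 10 = 30

30


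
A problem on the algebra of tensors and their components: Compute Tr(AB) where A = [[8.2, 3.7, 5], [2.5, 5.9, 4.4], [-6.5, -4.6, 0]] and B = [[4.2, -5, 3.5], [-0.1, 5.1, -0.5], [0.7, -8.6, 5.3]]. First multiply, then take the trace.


Tr(AB) = sum_i (AB)_{ii} where (AB)_{ii} = sum_k A_{ik} B_{ki}.
(AB)_{11} = 8.2*4.2 + 3.7*-0.1 + 5*0.7 = 37.57
(AB)_{22} = 2.5*-5 + 5.9*5.1 + 4.4*-8.6 = -20.25
(AB)_{33} = -6.5*3.5 + -4.6*-0.5 + 0*5.3 = -20.45
Tr(AB) = 37.57 + -20.25 + -20.45 = -3.13

-3.13


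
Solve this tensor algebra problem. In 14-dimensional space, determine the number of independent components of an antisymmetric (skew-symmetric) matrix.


An antisymmetric rank-2 tensor satisfies A_{ij} = -A_{ji}, so diagonal entries are zero.
The independent components are the upper-triangular entries: C(n, 2) = n(n-1)/2.
n = 14
C(14, 2) = 14 * 13 / 2 = 182 / 2 = 91

91


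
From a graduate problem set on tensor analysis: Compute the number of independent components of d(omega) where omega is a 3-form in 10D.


The exterior derivative of a p-form is a (p+1)-form.
Its number of independent components is C(n, p+1).
n = 10, p+1 = 4
C(10, 4) = 210

210


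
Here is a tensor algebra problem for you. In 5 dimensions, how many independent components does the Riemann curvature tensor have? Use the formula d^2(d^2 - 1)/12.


The Riemann tensor in d dimensions has d^2(d^2 - 1)/12 independent components.
d = 5, so d^2 = 25
d^2 - 1 = 24
d^2(d^2 - 1) = 25 * 24 = 600
Divide by 12: 600 / 12 = 50

50


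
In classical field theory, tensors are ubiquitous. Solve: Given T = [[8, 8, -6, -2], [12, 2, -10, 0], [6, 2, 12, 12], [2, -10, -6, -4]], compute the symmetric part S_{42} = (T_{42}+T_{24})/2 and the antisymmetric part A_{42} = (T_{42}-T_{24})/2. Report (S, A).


T_{42} = -10
T_{24} = 0
S_{42} = (-10 + 0)/2 = -10/2 = -5
A_{42} = (-10 - 0)/2 = -10/2 = -5
Check: S + A = -5 + -5 = -10 = T_{42}.

(-5, -5)


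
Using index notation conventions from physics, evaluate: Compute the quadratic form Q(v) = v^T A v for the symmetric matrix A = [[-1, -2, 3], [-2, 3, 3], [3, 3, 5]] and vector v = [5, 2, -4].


First compute Av:
(Av)_1 = -1*5 + -2*2 + 3*-4 = -21
(Av)_2 = -2*5 + 3*2 + 3*-4 = -16
(Av)_3 = 3*5 + 3*2 + 5*-4 = 1
Av = [-21, -16, 1]
Then v^T (Av) = 5*-21 + 2*-16 + -4*1
= -105 + -32 + -4 = -141

-141


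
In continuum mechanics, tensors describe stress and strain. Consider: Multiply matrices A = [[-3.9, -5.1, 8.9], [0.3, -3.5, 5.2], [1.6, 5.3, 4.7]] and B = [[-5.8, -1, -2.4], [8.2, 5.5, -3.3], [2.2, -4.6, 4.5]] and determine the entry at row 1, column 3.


(AB)_{ij} = sum_k A_{ik} B_{kj}.
For i=1, j=3:
A_{11} * B_{13} = -3.9 * -2.4 = 9.36
A_{12} * B_{23} = -5.1 * -3.3 = 16.83
A_{13} * B_{33} = 8.9 * 4.5 = 40.05
Sum = 9.36 + 16.83 + 40.05 = 66.24

66.24


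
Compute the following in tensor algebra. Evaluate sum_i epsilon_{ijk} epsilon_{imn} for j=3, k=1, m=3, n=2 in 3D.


Using the identity: epsilon_{ijk} epsilon_{imn} = delta_{jm} delta_{kn} - delta_{jn} delta_{km}.
delta_{33} = 1
delta_{12} = 0
delta_{32} = 0
delta_{13} = 0
Result = 1 * 0 - 0 * 0 = 0 - 0 = 0

0


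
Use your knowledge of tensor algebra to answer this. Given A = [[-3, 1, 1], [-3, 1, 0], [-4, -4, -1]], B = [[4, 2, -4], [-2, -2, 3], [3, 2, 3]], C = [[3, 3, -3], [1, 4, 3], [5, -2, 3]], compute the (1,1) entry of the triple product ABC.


(ABC)_{11} = sum_m (AB)_{1m} C_{m1}. First compute row 1 of AB.
(AB)_{11} = -3*4 + 1*-2 + 1*3 = -11
(AB)_{12} = -3*2 + 1*-2 + 1*2 = -6
(AB)_{13} = -3*-4 + 1*3 + 1*3 = 18
Now contract with column 1 of C:
(AB)_{11} * C_{11} = -11 * 3 = -33
(AB)_{12} * C_{21} = -6 * 1 = -6
(AB)_{13} * C_{31} = 18 * 5 = 90
(ABC)_{11} = -33 + -6 + 90 = 51

51


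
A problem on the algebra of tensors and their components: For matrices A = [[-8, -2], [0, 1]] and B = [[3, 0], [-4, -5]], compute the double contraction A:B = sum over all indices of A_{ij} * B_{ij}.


A:B = sum over all i,j of A_{ij} * B_{ij}.
Row 1: -8*3=-24, -2*0=0 => row sum = -24
Row 2: 0*-4=0, 1*-5=-5 => row sum = -5
Total = -24 + -5 = -29

-29


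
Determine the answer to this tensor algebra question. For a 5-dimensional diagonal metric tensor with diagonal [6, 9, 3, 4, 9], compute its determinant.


For a diagonal metric, the determinant is the product of diagonal entries.
Diagonal entries: 6, 9, 3, 4, 9
det(g) = 6 * 9 * 3 * 4 * 9 = 5832

5832


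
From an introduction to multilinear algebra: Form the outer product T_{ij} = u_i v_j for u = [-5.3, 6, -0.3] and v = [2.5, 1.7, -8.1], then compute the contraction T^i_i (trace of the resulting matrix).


The outer product gives T_{ij} = u_i v_j.
The trace (contraction) is Tr(T) = sum_i T_{ii} = sum_i u_i v_i.
Diagonal entries:
T_{11} = u_1 * v_1 = -5.3 * 2.5 = -13.25
T_{22} = u_2 * v_2 = 6 * 1.7 = 10.2
T_{33} = u_3 * v_3 = -0.3 * -8.1 = 2.43
Tr(T) = -13.25 + 10.2 + 2.43 = -0.62

-0.62


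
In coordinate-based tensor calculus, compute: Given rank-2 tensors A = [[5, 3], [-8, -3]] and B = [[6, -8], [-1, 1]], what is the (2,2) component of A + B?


Tensor addition is component-wise: (A + B)_{ij} = A_{ij} + B_{ij}.
A_{22} = -3
B_{22} = 1
(A + B)_{22} = -3 + 1 = -2

-2


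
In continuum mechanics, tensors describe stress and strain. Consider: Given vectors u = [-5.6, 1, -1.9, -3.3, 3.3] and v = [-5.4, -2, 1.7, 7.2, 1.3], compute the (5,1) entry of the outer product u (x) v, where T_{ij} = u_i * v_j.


The outer product entry T_{ij} = u_i * v_j.
We need i=5, j=1.
u_5 = 3.3, v_1 = -5.4
T_{5,1} = 3.3 * -5.4 = -17.82

-17.82


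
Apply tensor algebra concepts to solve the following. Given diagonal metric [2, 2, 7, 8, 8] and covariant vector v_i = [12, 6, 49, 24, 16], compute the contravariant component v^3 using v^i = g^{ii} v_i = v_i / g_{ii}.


To raise an index with a diagonal metric: v^i = v_i / g_{ii}.
For index 3: v_3 = 49, g_{33} = 7
v^3 = 49 / 7 = 7

7


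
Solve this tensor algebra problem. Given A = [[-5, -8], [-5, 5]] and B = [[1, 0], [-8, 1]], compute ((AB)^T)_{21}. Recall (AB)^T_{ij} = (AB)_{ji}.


(AB)^T_{ij} = (AB)_{ji} = sum_k A_{jk} B_{ki}.
For i=2, j=1 we need (AB)_{12}:
A_{11} * B_{12} = -5 * 0 = 0
A_{12} * B_{22} = -8 * 1 = -8
Sum = 0 + -8 = -8

-8


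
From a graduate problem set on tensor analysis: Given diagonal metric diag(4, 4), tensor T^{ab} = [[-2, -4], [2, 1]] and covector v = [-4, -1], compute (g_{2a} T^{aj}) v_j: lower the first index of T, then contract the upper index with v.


Step 1: lower the first index. For a diagonal metric, g_{ia} T^{aj} = g_{ii} T^{ij} (no sum on i).
g_{22} = 4
S_2{}^1 = 4 * T^{21} = 4 * 2 = 8
S_2{}^2 = 4 * T^{22} = 4 * 1 = 4
Step 2: contract S_2{}^j with v_j.
S_2{}^1 * v_1 = 8 * -4 = -32
S_2{}^2 * v_2 = 4 * -1 = -4
Result = -32 + -4 = -36

-36


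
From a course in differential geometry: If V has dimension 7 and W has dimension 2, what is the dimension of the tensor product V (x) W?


The dimension of a tensor product is the product of dimensions.
dim(V) = 7, dim(W) = 2
dim(V (x) W) = 7 * 2 = 14

14


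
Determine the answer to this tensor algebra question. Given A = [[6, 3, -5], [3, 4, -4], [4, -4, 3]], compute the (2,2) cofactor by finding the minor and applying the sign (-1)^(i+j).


To find cofactor C_{22}, delete row 2 and column 2.
The resulting 2x2 submatrix is: [[6, -5], [4, 3]]
Minor M_{22} = 6*3 - -5*4
  = 18 - -20 = 38
Sign = (-1)^(2+2) = (-1)^4 = 1
Cofactor C_{22} = 1 * 38 = 38

38


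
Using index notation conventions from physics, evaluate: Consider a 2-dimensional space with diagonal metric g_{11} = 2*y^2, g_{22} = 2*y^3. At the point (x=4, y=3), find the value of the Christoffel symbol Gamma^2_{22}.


For a diagonal metric, Gamma^k_{ij} = (1/2) g^{kk} (dg_{ik}/dx_j + dg_{jk}/dx_i - dg_{ij}/dx_k).
The metric is diagonal, so g_{ab} = 0 for a != b.
At the given point: g_{11} = 18, g_{22} = 54
g^{22} = 1/54
dg_{22}/dx_2 = dg_{22}/dx_2 = 54
dg_{22}/dx_2 = dg_{22}/dx_2 = 54
dg_{22}/dx_2 = dg_{22}/dx_2 = 54
Numerator = 54 + 54 - 54 = 54
Gamma^2_{22} = 54 / (2 * 54) = 1/2

1/2


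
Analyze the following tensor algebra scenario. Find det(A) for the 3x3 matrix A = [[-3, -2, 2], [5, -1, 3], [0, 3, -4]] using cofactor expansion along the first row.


Expanding along the first row, det(A) = a11*M_11 - a12*M_12 + a13*M_13, where M_1j is the (1,j) minor.
Minor M_11 = -1*-4 - 3*3 = -5
Minor M_12 = 5*-4 - 3*0 = -20
Minor M_13 = 5*3 - -1*0 = 15
det = -3*(-5) - -2*(-20) + 2*(15)
    = 15 - 40 + 30
    = 5

5


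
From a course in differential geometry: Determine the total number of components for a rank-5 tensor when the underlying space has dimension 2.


The number of components of a rank-r tensor in d dimensions is d^r.
Here d = 2 and r = 5.
2^5 = 32

32


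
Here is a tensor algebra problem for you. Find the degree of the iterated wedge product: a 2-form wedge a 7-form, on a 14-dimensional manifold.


The degree of a wedge product is the sum of the degrees of the individual forms.
Degrees: 2, 7
Total degree = 2 + 7 = 9

9


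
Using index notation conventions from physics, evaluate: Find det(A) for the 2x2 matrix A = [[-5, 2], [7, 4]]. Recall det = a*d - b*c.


For a 2x2 matrix [[a, b], [c, d]], det = a*d - b*c.
a = -5, b = 2, c = 7, d = 4
a*d = -5 * 4 = -20
b*c = 2 * 7 = 14
det = -20 - 14 = -34

-34


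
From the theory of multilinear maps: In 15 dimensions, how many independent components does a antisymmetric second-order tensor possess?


A antisymmetric rank-2 tensor in d dimensions has d(d-1)/2 independent components.
d = 15
d(d-1)/2 = 15 * 14 / 2 = 210 / 2 = 105

105


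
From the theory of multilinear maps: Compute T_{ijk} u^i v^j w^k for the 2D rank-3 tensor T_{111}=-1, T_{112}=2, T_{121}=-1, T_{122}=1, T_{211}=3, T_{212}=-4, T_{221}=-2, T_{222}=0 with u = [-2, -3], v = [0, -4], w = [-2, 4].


S = sum over i,j,k of T_{ijk} u_i v_j w_k. Expanding all 8 terms:
T_{111}*u_1*v_1*w_1 = -1*-2*0*-2 = 0  (running total: 0)
T_{112}*u_1*v_1*w_2 = 2*-2*0*4 = 0  (running total: 0)
T_{121}*u_1*v_2*w_1 = -1*-2*-4*-2 = 16  (running total: 16)
T_{122}*u_1*v_2*w_2 = 1*-2*-4*4 = 32  (running total: 48)
T_{211}*u_2*v_1*w_1 = 3*-3*0*-2 = 0  (running total: 48)
T_{212}*u_2*v_1*w_2 = -4*-3*0*4 = 0  (running total: 48)
T_{221}*u_2*v_2*w_1 = -2*-3*-4*-2 = 48  (running total: 96)
T_{222}*u_2*v_2*w_2 = 0*-3*-4*4 = 0  (running total: 96)
S = 96

96


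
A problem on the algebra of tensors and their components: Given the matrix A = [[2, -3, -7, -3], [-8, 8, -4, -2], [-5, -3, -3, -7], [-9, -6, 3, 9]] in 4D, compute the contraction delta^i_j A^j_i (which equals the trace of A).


The contraction (trace) of a rank-2 tensor is the sum of its diagonal elements.
Diagonal entries: A[1,1] = 2, A[2,2] = 8, A[3,3] = -3, A[4,4] = 9
Tr(A) = 2 + 8 + -3 + 9 = 16

16


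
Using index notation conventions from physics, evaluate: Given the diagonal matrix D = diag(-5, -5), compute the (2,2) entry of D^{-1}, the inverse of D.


For a diagonal matrix, the inverse has entries (D^{-1})_{ii} = 1/d_{ii}.
The diagonal entries are: d_{11} = -5, d_{22} = -5
We need (D^{-1})_{22} = 1/d_{22} = 1/-5 = -1/5

-1/5


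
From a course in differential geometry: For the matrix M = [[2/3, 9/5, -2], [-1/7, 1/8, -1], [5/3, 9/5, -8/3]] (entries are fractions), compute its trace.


The trace is the sum of diagonal entries.
Diagonal: M[1,1] = 2/3, M[2,2] = 1/8, M[3,3] = -8/3
Tr(M) = 2/3 + 1/8 + -8/3
Computing step by step:
After adding M[1,1]: 2/3
After adding M[2,2]: 19/24
After adding M[3,3]: -15/8
Tr(M) = -15/8

-15/8


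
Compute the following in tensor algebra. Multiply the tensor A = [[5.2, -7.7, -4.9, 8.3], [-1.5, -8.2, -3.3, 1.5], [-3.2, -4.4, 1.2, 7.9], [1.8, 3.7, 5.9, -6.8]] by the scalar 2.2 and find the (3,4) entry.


Scalar multiplication: (cA)_{ij} = c * A_{ij}.
c = 2.2
A_{34} = 7.9
(cA)_{34} = 2.2 * 7.9 = 17.38

17.38


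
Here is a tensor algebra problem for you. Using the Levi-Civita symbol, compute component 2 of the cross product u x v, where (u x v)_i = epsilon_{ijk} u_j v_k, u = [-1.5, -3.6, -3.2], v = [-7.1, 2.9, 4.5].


(u x v)_2 = sum_{j,k} epsilon_{2jk} u_j v_k. Only permutations of (1,2,3) contribute; the two non-zero terms are:
eps_{213} u_1 v_3 = -1 * -1.5 * 4.5 = 6.75
eps_{231} u_3 v_1 = 1 * -3.2 * -7.1 = 22.72
(u x v)_2 = 29.47

29.47


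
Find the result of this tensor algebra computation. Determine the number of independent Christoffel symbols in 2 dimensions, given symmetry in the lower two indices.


Christoffel symbols Gamma^k_{ij} are symmetric in i,j, so there are d * d(d+1)/2 independent symbols.
d = 2
d(d+1)/2 = 2 * 3 / 2 = 3
Total = 2 * 3 = 6

6


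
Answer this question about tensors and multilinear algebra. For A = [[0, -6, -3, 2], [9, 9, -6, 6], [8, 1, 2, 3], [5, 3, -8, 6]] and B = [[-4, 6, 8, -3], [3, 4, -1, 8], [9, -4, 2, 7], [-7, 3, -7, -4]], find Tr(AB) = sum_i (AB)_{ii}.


Tr(AB) = sum_i (AB)_{ii} where (AB)_{ii} = sum_k A_{ik} B_{ki}.
(AB)_{11} = 0*-4 + -6*3 + -3*9 + 2*-7 = -59
(AB)_{22} = 9*6 + 9*4 + -6*-4 + 6*3 = 132
(AB)_{33} = 8*8 + 1*-1 + 2*2 + 3*-7 = 46
(AB)_{44} = 5*-3 + 3*8 + -8*7 + 6*-4 = -71
Tr(AB) = -59 + 132 + 46 + -71 = 48

48


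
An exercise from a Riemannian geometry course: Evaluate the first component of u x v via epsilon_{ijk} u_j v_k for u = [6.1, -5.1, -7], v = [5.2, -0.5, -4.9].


(u x v)_1 = sum_{j,k} epsilon_{1jk} u_j v_k. Only permutations of (1,2,3) contribute; the two non-zero terms are:
eps_{123} u_2 v_3 = 1 * -5.1 * -4.9 = 24.99
eps_{132} u_3 v_2 = -1 * -7 * -0.5 = -3.5
(u x v)_1 = 21.49

21.49


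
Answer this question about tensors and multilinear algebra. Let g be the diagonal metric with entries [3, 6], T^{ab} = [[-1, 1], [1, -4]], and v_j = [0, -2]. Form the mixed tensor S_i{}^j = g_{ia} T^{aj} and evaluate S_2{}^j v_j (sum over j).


Step 1: lower the first index. For a diagonal metric, g_{ia} T^{aj} = g_{ii} T^{ij} (no sum on i).
g_{22} = 6
S_2{}^1 = 6 * T^{21} = 6 * 1 = 6
S_2{}^2 = 6 * T^{22} = 6 * -4 = -24
Step 2: contract S_2{}^j with v_j.
S_2{}^1 * v_1 = 6 * 0 = 0
S_2{}^2 * v_2 = -24 * -2 = 48
Result = 0 + 48 = 48

48


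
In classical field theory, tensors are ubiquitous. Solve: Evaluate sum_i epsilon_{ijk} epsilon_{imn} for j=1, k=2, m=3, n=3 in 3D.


Using the identity: epsilon_{ijk} epsilon_{imn} = delta_{jm} delta_{kn} - delta_{jn} delta_{km}.
delta_{13} = 0
delta_{23} = 0
delta_{13} = 0
delta_{23} = 0
Result = 0 * 0 - 0 * 0 = 0 - 0 = 0

0


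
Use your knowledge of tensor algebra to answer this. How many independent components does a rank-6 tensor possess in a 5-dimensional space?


The number of components of a rank-r tensor in d dimensions is d^r.
Here d = 5 and r = 6.
5^6 = 15625

15625


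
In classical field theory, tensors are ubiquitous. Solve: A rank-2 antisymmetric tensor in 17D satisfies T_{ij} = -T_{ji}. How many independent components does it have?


An antisymmetric rank-2 tensor satisfies A_{ij} = -A_{ji}, so diagonal entries are zero.
The independent components are the upper-triangular entries: C(n, 2) = n(n-1)/2.
n = 17
C(17, 2) = 17 * 16 / 2 = 272 / 2 = 136

136


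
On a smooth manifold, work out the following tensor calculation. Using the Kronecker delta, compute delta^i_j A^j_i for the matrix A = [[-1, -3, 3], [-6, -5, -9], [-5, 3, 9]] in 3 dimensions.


The contraction (trace) of a rank-2 tensor is the sum of its diagonal elements.
Diagonal entries: A[1,1] = -1, A[2,2] = -5, A[3,3] = 9
Tr(A) = -1 + -5 + 9 = 3

3


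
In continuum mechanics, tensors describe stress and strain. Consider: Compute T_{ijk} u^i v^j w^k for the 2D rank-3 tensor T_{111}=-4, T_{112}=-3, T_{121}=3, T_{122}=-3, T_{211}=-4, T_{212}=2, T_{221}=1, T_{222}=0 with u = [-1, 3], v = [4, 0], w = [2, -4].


S = sum over i,j,k of T_{ijk} u_i v_j w_k. Expanding all 8 terms:
T_{111}*u_1*v_1*w_1 = -4*-1*4*2 = 32  (running total: 32)
T_{112}*u_1*v_1*w_2 = -3*-1*4*-4 = -48  (running total: -16)
T_{121}*u_1*v_2*w_1 = 3*-1*0*2 = 0  (running total: -16)
T_{122}*u_1*v_2*w_2 = -3*-1*0*-4 = 0  (running total: -16)
T_{211}*u_2*v_1*w_1 = -4*3*4*2 = -96  (running total: -112)
T_{212}*u_2*v_1*w_2 = 2*3*4*-4 = -96  (running total: -208)
T_{221}*u_2*v_2*w_1 = 1*3*0*2 = 0  (running total: -208)
T_{222}*u_2*v_2*w_2 = 0*3*0*-4 = 0  (running total: -208)
S = -208

-208


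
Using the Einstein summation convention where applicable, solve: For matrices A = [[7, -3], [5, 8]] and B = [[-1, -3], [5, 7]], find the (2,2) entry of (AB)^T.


(AB)^T_{ij} = (AB)_{ji} = sum_k A_{jk} B_{ki}.
For i=2, j=2 we need (AB)_{22}:
A_{21} * B_{12} = 5 * -3 = -15
A_{22} * B_{22} = 8 * 7 = 56
Sum = -15 + 56 = 41

41


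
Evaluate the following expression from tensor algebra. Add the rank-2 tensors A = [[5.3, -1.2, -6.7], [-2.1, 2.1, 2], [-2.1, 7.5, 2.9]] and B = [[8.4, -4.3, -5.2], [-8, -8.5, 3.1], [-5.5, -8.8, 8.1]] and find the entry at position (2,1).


Tensor addition is component-wise: (A + B)_{ij} = A_{ij} + B_{ij}.
A_{21} = -2.1
B_{21} = -8
(A + B)_{21} = -2.1 + -8 = -10.1

-10.1


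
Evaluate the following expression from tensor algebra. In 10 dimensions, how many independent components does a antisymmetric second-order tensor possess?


A antisymmetric rank-2 tensor in d dimensions has d(d-1)/2 independent components.
d = 10
d(d-1)/2 = 10 * 9 / 2 = 90 / 2 = 45

45


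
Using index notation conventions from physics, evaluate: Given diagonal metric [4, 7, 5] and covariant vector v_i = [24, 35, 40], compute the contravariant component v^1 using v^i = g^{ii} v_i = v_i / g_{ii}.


To raise an index with a diagonal metric: v^i = v_i / g_{ii}.
For index 1: v_1 = 24, g_{11} = 4
v^1 = 24 / 4 = 6

6


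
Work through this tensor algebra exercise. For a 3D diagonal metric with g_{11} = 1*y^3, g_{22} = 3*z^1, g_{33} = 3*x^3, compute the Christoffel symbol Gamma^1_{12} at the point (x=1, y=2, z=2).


For a diagonal metric, Gamma^k_{ij} = (1/2) g^{kk} (dg_{ik}/dx_j + dg_{jk}/dx_i - dg_{ij}/dx_k).
The metric is diagonal, so g_{ab} = 0 for a != b.
At the given point: g_{11} = 8, g_{22} = 6, g_{33} = 3
g^{11} = 1/8
dg_{11}/dx_2 = dg_{11}/dx_2 = 12
dg_{21}/dx_1 = 0 (off-diagonal)
dg_{12}/dx_1 = 0 (off-diagonal)
Numerator = 12 + 0 - 0 = 12
Gamma^1_{12} = 12 / (2 * 8) = 3/4

3/4


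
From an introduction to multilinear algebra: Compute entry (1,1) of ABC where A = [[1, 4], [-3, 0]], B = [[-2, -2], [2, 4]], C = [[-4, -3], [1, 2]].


(ABC)_{11} = sum_m (AB)_{1m} C_{m1}. First compute row 1 of AB.
(AB)_{11} = 1*-2 + 4*2 = 6
(AB)_{12} = 1*-2 + 4*4 = 14
Now contract with column 1 of C:
(AB)_{11} * C_{11} = 6 * -4 = -24
(AB)_{12} * C_{21} = 14 * 1 = 14
(ABC)_{11} = -24 + 14 = -10

-10


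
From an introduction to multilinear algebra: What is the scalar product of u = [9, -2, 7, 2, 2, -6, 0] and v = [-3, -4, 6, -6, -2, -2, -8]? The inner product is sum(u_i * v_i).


The inner product u . v = sum of u_i * v_i.
Term-by-term: 9 * -3, -2 * -4, 7 * 6, 2 * -6, 2 * -2, -6 * -2, 0 * -8
Products: -27, 8, 42, -12, -4, 12, 0
Sum = -27 + 8 + 42 + -12 + -4 + 12 + 0 = 19

19


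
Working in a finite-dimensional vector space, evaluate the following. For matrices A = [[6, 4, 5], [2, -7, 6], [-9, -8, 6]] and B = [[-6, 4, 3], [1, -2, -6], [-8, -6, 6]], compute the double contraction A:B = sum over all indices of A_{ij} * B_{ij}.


A:B = sum over all i,j of A_{ij} * B_{ij}.
Row 1: 6*-6=-36, 4*4=16, 5*3=15 => row sum = -5
Row 2: 2*1=2, -7*-2=14, 6*-6=-36 => row sum = -20
Row 3: -9*-8=72, -8*-6=48, 6*6=36 => row sum = 156
Total = -5 + -20 + 156 = 131

131


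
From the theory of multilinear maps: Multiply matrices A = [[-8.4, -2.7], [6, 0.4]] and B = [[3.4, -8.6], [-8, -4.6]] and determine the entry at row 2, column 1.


(AB)_{ij} = sum_k A_{ik} B_{kj}.
For i=2, j=1:
A_{21} * B_{11} = 6 * 3.4 = 20.4
A_{22} * B_{21} = 0.4 * -8 = -3.2
Sum = 20.4 + -3.2 = 17.2

17.2


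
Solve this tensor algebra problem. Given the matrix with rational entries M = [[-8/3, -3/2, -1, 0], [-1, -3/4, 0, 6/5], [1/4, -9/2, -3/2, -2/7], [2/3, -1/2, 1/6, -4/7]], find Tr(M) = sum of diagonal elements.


The trace is the sum of diagonal entries.
Diagonal: M[1,1] = -8/3, M[2,2] = -3/4, M[3,3] = -3/2, M[4,4] = -4/7
Tr(M) = -8/3 + -3/4 + -3/2 + -4/7
Computing step by step:
After adding M[1,1]: -8/3
After adding M[2,2]: -41/12
After adding M[3,3]: -59/12
After adding M[4,4]: -461/84
Tr(M) = -461/84

-461/84


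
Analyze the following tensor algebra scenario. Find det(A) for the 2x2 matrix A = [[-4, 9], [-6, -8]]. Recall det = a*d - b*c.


For a 2x2 matrix [[a, b], [c, d]], det = a*d - b*c.
a = -4, b = 9, c = -6, d = -8
a*d = -4 * -8 = 32
b*c = 9 * -6 = -54
det = 32 - -54 = 86

86


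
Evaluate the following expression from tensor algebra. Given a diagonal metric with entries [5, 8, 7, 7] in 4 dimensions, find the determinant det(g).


For a diagonal metric, the determinant is the product of diagonal entries.
Diagonal entries: 5, 8, 7, 7
det(g) = 5 * 8 * 7 * 7 = 1960

1960


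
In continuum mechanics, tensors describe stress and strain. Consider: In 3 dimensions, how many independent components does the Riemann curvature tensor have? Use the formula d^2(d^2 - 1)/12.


The Riemann tensor in d dimensions has d^2(d^2 - 1)/12 independent components.
d = 3, so d^2 = 9
d^2 - 1 = 8
d^2(d^2 - 1) = 9 * 8 = 72
Divide by 12: 72 / 12 = 6

6


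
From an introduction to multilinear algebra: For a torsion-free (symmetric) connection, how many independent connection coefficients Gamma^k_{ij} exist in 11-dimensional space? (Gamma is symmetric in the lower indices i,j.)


Christoffel symbols Gamma^k_{ij} are symmetric in i,j, so there are d * d(d+1)/2 independent symbols.
d = 11
d(d+1)/2 = 11 * 12 / 2 = 66
Total = 11 * 66 = 726

726


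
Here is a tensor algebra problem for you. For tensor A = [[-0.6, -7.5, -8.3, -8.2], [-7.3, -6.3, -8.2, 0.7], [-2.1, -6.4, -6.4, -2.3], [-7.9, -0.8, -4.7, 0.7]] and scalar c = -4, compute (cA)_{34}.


Scalar multiplication: (cA)_{ij} = c * A_{ij}.
c = -4
A_{34} = -2.3
(cA)_{34} = -4 * -2.3 = 9.2

9.2


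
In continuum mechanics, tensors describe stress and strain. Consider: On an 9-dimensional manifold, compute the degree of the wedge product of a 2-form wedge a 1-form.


The degree of a wedge product is the sum of the degrees of the individual forms.
Degrees: 2, 1
Total degree = 2 + 1 = 3

3


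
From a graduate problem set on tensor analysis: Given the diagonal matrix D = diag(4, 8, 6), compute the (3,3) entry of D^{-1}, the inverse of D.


For a diagonal matrix, the inverse has entries (D^{-1})_{ii} = 1/d_{ii}.
The diagonal entries are: d_{11} = 4, d_{22} = 8, d_{33} = 6
We need (D^{-1})_{33} = 1/d_{33} = 1/6 = 1/6

1/6


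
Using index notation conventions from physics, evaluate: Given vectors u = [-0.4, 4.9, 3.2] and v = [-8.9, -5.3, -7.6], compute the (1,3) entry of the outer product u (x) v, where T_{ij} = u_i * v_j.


The outer product entry T_{ij} = u_i * v_j.
We need i=1, j=3.
u_1 = -0.4, v_3 = -7.6
T_{1,3} = -0.4 * -7.6 = 3.04

3.04


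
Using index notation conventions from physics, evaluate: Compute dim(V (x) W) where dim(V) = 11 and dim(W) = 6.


The dimension of a tensor product is the product of dimensions.
dim(V) = 11, dim(W) = 6
dim(V (x) W) = 11 * 6 = 66

66


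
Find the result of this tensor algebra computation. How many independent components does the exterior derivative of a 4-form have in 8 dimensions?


The exterior derivative of a p-form is a (p+1)-form.
Its number of independent components is C(n, p+1).
n = 8, p+1 = 5
C(8, 5) = 56

56


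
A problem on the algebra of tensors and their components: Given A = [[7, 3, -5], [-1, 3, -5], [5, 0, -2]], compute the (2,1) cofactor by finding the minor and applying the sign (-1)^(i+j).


To find cofactor C_{21}, delete row 2 and column 1.
The resulting 2x2 submatrix is: [[3, -5], [0, -2]]
Minor M_{21} = 3*-2 - -5*0
  = -6 - 0 = -6
Sign = (-1)^(2+1) = (-1)^3 = -1
Cofactor C_{21} = -1 * -6 = 6

6


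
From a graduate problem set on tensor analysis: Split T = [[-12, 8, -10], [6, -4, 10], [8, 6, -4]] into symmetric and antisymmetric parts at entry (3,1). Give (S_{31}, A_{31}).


T_{31} = 8
T_{13} = -10
S_{31} = (8 + -10)/2 = -2/2 = -1
A_{31} = (8 - -10)/2 = 18/2 = 9
Check: S + A = -1 + 9 = 8 = T_{31}.

(-1, 9)


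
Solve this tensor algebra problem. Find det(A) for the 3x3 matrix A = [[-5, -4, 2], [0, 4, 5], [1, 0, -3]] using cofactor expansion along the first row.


Expanding along the first row, det(A) = a11*M_11 - a12*M_12 + a13*M_13, where M_1j is the (1,j) minor.
Minor M_11 = 4*-3 - 5*0 = -12
Minor M_12 = 0*-3 - 5*1 = -5
Minor M_13 = 0*0 - 4*1 = -4
det = -5*(-12) - -4*(-5) + 2*(-4)
    = 60 - 20 + -8
    = 32

32


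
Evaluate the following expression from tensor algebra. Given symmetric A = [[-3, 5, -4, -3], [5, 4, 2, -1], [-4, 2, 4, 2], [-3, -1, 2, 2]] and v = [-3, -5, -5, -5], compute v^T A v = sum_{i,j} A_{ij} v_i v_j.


First compute Av:
(Av)_1 = -3*-3 + 5*-5 + -4*-5 + -3*-5 = 19
(Av)_2 = 5*-3 + 4*-5 + 2*-5 + -1*-5 = -40
(Av)_3 = -4*-3 + 2*-5 + 4*-5 + 2*-5 = -28
(Av)_4 = -3*-3 + -1*-5 + 2*-5 + 2*-5 = -6
Av = [19, -40, -28, -6]
Then v^T (Av) = -3*19 + -5*-40 + -5*-28 + -5*-6
= -57 + 200 + 140 + 30 = 313

313


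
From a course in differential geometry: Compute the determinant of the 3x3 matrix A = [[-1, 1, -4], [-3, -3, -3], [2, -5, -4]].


Expanding along the first row, det(A) = a11*M_11 - a12*M_12 + a13*M_13, where M_1j is the (1,j) minor.
Minor M_11 = -3*-4 - -3*-5 = -3
Minor M_12 = -3*-4 - -3*2 = 18
Minor M_13 = -3*-5 - -3*2 = 21
det = -1*(-3) - 1*(18) + -4*(21)
    = 3 - 18 + -84
    = -99

-99


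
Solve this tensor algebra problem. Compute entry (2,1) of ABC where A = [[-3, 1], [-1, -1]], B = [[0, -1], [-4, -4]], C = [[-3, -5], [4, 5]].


(ABC)_{21} = sum_m (AB)_{2m} C_{m1}. First compute row 2 of AB.
(AB)_{21} = -1*0 + -1*-4 = 4
(AB)_{22} = -1*-1 + -1*-4 = 5
Now contract with column 1 of C:
(AB)_{21} * C_{11} = 4 * -3 = -12
(AB)_{22} * C_{21} = 5 * 4 = 20
(ABC)_{21} = -12 + 20 = 8

8


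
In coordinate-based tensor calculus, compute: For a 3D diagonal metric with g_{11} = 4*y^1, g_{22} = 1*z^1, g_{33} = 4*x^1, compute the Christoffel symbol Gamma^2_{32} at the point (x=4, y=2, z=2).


For a diagonal metric, Gamma^k_{ij} = (1/2) g^{kk} (dg_{ik}/dx_j + dg_{jk}/dx_i - dg_{ij}/dx_k).
The metric is diagonal, so g_{ab} = 0 for a != b.
At the given point: g_{11} = 8, g_{22} = 2, g_{33} = 16
g^{22} = 1/2
dg_{32}/dx_2 = 0 (off-diagonal)
dg_{22}/dx_3 = dg_{22}/dx_3 = 1
dg_{32}/dx_2 = 0 (off-diagonal)
Numerator = 0 + 1 - 0 = 1
Gamma^2_{32} = 1 / (2 * 2) = 1/4

1/4


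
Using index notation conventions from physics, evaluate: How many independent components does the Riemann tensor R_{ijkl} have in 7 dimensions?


The Riemann tensor in d dimensions has d^2(d^2 - 1)/12 independent components.
d = 7, so d^2 = 49
d^2 - 1 = 48
d^2(d^2 - 1) = 49 * 48 = 2352
Divide by 12: 2352 / 12 = 196

196


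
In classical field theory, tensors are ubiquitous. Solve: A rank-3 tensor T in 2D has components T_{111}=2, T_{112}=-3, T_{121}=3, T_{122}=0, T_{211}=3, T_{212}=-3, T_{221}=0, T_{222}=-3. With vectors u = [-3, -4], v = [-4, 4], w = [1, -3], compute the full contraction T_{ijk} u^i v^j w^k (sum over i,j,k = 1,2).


S = sum over i,j,k of T_{ijk} u_i v_j w_k. Expanding all 8 terms:
T_{111}*u_1*v_1*w_1 = 2*-3*-4*1 = 24  (running total: 24)
T_{112}*u_1*v_1*w_2 = -3*-3*-4*-3 = 108  (running total: 132)
T_{121}*u_1*v_2*w_1 = 3*-3*4*1 = -36  (running total: 96)
T_{122}*u_1*v_2*w_2 = 0*-3*4*-3 = 0  (running total: 96)
T_{211}*u_2*v_1*w_1 = 3*-4*-4*1 = 48  (running total: 144)
T_{212}*u_2*v_1*w_2 = -3*-4*-4*-3 = 144  (running total: 288)
T_{221}*u_2*v_2*w_1 = 0*-4*4*1 = 0  (running total: 288)
T_{222}*u_2*v_2*w_2 = -3*-4*4*-3 = -144  (running total: 144)
S = 144

144


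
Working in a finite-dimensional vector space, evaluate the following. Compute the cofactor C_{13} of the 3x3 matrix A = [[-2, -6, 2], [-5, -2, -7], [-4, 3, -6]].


To find cofactor C_{13}, delete row 1 and column 3.
The resulting 2x2 submatrix is: [[-5, -2], [-4, 3]]
Minor M_{13} = -5*3 - -2*-4
  = -15 - 8 = -23
Sign = (-1)^(1+3) = (-1)^4 = 1
Cofactor C_{13} = 1 * -23 = -23

-23


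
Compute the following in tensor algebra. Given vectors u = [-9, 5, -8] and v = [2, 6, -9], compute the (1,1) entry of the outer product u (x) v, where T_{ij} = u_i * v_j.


The outer product entry T_{ij} = u_i * v_j.
We need i=1, j=1.
u_1 = -9, v_1 = 2
T_{1,1} = -9 * 2 = -18

-18


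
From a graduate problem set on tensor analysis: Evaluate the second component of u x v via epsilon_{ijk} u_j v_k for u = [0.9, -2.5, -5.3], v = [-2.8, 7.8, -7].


(u x v)_2 = sum_{j,k} epsilon_{2jk} u_j v_k. Only permutations of (1,2,3) contribute; the two non-zero terms are:
eps_{213} u_1 v_3 = -1 * 0.9 * -7 = 6.3
eps_{231} u_3 v_1 = 1 * -5.3 * -2.8 = 14.84
(u x v)_2 = 21.14

21.14


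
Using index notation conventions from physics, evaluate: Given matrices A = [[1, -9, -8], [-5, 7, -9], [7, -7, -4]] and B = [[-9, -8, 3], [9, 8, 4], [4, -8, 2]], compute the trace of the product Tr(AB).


Tr(AB) = sum_i (AB)_{ii} where (AB)_{ii} = sum_k A_{ik} B_{ki}.
(AB)_{11} = 1*-9 + -9*9 + -8*4 = -122
(AB)_{22} = -5*-8 + 7*8 + -9*-8 = 168
(AB)_{33} = 7*3 + -7*4 + -4*2 = -15
Tr(AB) = -122 + 168 + -15 = 31

31


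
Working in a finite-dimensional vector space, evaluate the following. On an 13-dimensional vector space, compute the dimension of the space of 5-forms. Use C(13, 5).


The dimension of the space of p-forms on an n-dimensional space is C(n, p).
n = 13, p = 5
C(13, 5) = 13! / (5! * 8!) = 1287

1287


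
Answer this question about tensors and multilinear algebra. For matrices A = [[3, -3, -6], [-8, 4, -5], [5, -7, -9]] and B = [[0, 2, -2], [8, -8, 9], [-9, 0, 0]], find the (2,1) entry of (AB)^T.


(AB)^T_{ij} = (AB)_{ji} = sum_k A_{jk} B_{ki}.
For i=2, j=1 we need (AB)_{12}:
A_{11} * B_{12} = 3 * 2 = 6
A_{12} * B_{22} = -3 * -8 = 24
A_{13} * B_{32} = -6 * 0 = 0
Sum = 6 + 24 + 0 = 30

30


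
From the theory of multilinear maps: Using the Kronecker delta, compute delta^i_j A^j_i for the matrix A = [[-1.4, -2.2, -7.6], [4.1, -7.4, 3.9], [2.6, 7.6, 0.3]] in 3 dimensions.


The contraction (trace) of a rank-2 tensor is the sum of its diagonal elements.
Diagonal entries: A[1,1] = -1.4, A[2,2] = -7.4, A[3,3] = 0.3
Tr(A) = -1.4 + -7.4 + 0.3 = -8.5

-8.5


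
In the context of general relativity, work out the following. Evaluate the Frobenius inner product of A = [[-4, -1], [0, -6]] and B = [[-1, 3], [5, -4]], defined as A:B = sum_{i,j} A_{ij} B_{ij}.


A:B = sum over all i,j of A_{ij} * B_{ij}.
Row 1: -4*-1=4, -1*3=-3 => row sum = 1
Row 2: 0*5=0, -6*-4=24 => row sum = 24
Total = 1 + 24 = 25

25


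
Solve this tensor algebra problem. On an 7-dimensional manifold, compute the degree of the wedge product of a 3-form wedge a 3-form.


The degree of a wedge product is the sum of the degrees of the individual forms.
Degrees: 3, 3
Total degree = 3 + 3 = 6

6


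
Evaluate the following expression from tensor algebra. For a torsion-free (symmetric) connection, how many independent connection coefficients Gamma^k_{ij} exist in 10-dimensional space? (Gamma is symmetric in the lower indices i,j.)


Christoffel symbols Gamma^k_{ij} are symmetric in i,j, so there are d * d(d+1)/2 independent symbols.
d = 10
d(d+1)/2 = 10 * 11 / 2 = 55
Total = 10 * 55 = 550

550


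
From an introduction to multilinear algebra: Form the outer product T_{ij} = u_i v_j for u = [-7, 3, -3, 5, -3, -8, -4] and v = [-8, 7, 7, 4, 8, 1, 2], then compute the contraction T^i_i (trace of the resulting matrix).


The outer product gives T_{ij} = u_i v_j.
The trace (contraction) is Tr(T) = sum_i T_{ii} = sum_i u_i v_i.
Diagonal entries:
T_{11} = u_1 * v_1 = -7 * -8 = 56
T_{22} = u_2 * v_2 = 3 * 7 = 21
T_{33} = u_3 * v_3 = -3 * 7 = -21
T_{44} = u_4 * v_4 = 5 * 4 = 20
T_{55} = u_5 * v_5 = -3 * 8 = -24
T_{66} = u_6 * v_6 = -8 * 1 = -8
T_{77} = u_7 * v_7 = -4 * 2 = -8
Tr(T) = 56 + 21 + -21 + 20 + -24 + -8 + -8 = 36

36


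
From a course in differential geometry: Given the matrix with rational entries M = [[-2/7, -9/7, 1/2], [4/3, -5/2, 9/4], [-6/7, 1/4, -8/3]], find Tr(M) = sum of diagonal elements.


The trace is the sum of diagonal entries.
Diagonal: M[1,1] = -2/7, M[2,2] = -5/2, M[3,3] = -8/3
Tr(M) = -2/7 + -5/2 + -8/3
Computing step by step:
After adding M[1,1]: -2/7
After adding M[2,2]: -39/14
After adding M[3,3]: -229/42
Tr(M) = -229/42

-229/42


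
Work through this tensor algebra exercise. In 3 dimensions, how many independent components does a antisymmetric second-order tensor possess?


A antisymmetric rank-2 tensor in d dimensions has d(d-1)/2 independent components.
d = 3
d(d-1)/2 = 3 * 2 / 2 = 6 / 2 = 3

3


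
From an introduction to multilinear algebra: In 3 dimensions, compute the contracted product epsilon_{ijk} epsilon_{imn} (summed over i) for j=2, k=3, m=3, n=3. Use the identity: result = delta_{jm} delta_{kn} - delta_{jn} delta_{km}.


Using the identity: epsilon_{ijk} epsilon_{imn} = delta_{jm} delta_{kn} - delta_{jn} delta_{km}.
delta_{23} = 0
delta_{33} = 1
delta_{23} = 0
delta_{33} = 1
Result = 0 * 1 - 0 * 1 = 0 - 0 = 0

0


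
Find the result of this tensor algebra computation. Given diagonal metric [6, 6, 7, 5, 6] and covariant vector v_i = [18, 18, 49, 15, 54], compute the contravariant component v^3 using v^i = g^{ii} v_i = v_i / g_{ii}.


To raise an index with a diagonal metric: v^i = v_i / g_{ii}.
For index 3: v_3 = 49, g_{33} = 7
v^3 = 49 / 7 = 7

7


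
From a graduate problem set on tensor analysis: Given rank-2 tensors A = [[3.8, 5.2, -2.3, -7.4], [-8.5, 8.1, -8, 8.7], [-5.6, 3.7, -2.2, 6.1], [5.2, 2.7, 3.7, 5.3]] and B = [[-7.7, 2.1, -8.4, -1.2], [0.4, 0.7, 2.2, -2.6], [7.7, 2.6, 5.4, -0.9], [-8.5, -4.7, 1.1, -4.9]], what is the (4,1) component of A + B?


Tensor addition is component-wise: (A + B)_{ij} = A_{ij} + B_{ij}.
A_{41} = 5.2
B_{41} = -8.5
(A + B)_{41} = 5.2 + -8.5 = -3.3

-3.3


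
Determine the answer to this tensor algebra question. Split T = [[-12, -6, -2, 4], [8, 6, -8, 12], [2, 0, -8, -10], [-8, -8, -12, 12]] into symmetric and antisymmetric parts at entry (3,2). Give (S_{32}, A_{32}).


T_{32} = 0
T_{23} = -8
S_{32} = (0 + -8)/2 = -8/2 = -4
A_{32} = (0 - -8)/2 = 8/2 = 4
Check: S + A = -4 + 4 = 0 = T_{32}.

(-4, 4)


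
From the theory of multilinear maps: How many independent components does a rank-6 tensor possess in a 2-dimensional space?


The number of components of a rank-r tensor in d dimensions is d^r.
Here d = 2 and r = 6.
2^6 = 64

64


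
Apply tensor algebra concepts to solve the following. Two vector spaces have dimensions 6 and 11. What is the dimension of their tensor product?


The dimension of a tensor product is the product of dimensions.
dim(V) = 6, dim(W) = 11
dim(V (x) W) = 6 * 11 = 66

66


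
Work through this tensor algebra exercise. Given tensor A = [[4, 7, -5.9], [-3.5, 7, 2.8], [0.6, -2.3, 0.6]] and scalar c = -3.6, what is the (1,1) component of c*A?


Scalar multiplication: (cA)_{ij} = c * A_{ij}.
c = -3.6
A_{11} = 4
(cA)_{11} = -3.6 * 4 = -14.4

-14.4


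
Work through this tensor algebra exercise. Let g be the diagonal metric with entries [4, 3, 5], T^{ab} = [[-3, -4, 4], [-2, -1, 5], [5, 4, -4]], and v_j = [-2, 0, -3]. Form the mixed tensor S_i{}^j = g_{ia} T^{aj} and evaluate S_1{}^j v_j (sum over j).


Step 1: lower the first index. For a diagonal metric, g_{ia} T^{aj} = g_{ii} T^{ij} (no sum on i).
g_{11} = 4
S_1{}^1 = 4 * T^{11} = 4 * -3 = -12
S_1{}^2 = 4 * T^{12} = 4 * -4 = -16
S_1{}^3 = 4 * T^{13} = 4 * 4 = 16
Step 2: contract S_1{}^j with v_j.
S_1{}^1 * v_1 = -12 * -2 = 24
S_1{}^2 * v_2 = -16 * 0 = 0
S_1{}^3 * v_3 = 16 * -3 = -48
Result = 24 + 0 + -48 = -24

-24


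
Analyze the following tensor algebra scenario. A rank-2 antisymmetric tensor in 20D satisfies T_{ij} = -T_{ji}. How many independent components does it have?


An antisymmetric rank-2 tensor satisfies A_{ij} = -A_{ji}, so diagonal entries are zero.
The independent components are the upper-triangular entries: C(n, 2) = n(n-1)/2.
n = 20
C(20, 2) = 20 * 19 / 2 = 380 / 2 = 190

190


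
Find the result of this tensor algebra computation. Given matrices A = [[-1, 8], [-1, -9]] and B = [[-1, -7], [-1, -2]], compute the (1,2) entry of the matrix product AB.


(AB)_{ij} = sum_k A_{ik} B_{kj}.
For i=1, j=2:
A_{11} * B_{12} = -1 * -7 = 7
A_{12} * B_{22} = 8 * -2 = -16
Sum = 7 + -16 = -9

-9


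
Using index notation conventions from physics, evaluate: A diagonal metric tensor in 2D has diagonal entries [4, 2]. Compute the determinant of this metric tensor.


For a diagonal metric, the determinant is the product of diagonal entries.
Diagonal entries: 4, 2
det(g) = 4 * 2 = 8

8


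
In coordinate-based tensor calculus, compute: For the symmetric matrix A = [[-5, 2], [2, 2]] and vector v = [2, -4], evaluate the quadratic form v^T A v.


First compute Av:
(Av)_1 = -5*2 + 2*-4 = -18
(Av)_2 = 2*2 + 2*-4 = -4
Av = [-18, -4]
Then v^T (Av) = 2*-18 + -4*-4
= -36 + 16 = -20

-20


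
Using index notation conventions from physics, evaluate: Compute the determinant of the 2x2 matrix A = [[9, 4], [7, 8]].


For a 2x2 matrix [[a, b], [c, d]], det = a*d - b*c.
a = 9, b = 4, c = 7, d = 8
a*d = 9 * 8 = 72
b*c = 4 * 7 = 28
det = 72 - 28 = 44

44


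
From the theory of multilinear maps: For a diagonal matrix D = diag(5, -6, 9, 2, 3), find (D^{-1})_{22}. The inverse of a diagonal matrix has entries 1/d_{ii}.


For a diagonal matrix, the inverse has entries (D^{-1})_{ii} = 1/d_{ii}.
The diagonal entries are: d_{11} = 5, d_{22} = -6, d_{33} = 9, d_{44} = 2, d_{55} = 3
We need (D^{-1})_{22} = 1/d_{22} = 1/-6 = -1/6

-1/6
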